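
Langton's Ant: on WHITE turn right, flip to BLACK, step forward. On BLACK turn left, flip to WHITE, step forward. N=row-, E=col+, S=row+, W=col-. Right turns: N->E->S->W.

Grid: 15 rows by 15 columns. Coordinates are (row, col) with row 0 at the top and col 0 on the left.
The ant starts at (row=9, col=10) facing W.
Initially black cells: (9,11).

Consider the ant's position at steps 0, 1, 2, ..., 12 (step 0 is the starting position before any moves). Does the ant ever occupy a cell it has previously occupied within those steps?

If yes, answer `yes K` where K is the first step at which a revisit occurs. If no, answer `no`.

Step 1: on WHITE (9,10): turn R to N, flip to black, move to (8,10). |black|=2 — new cell
Step 2: on WHITE (8,10): turn R to E, flip to black, move to (8,11). |black|=3 — new cell
Step 3: on WHITE (8,11): turn R to S, flip to black, move to (9,11). |black|=4 — new cell
Step 4: on BLACK (9,11): turn L to E, flip to white, move to (9,12). |black|=3 — new cell
Step 5: on WHITE (9,12): turn R to S, flip to black, move to (10,12). |black|=4 — new cell
Step 6: on WHITE (10,12): turn R to W, flip to black, move to (10,11). |black|=5 — new cell
Step 7: on WHITE (10,11): turn R to N, flip to black, move to (9,11). |black|=6 — REVISIT

Answer: yes 7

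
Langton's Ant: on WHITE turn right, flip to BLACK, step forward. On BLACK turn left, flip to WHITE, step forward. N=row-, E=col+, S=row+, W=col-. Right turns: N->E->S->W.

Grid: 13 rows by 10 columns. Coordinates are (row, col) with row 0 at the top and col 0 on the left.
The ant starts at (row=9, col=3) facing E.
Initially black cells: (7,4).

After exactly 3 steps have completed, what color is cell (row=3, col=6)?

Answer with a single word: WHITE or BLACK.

Answer: WHITE

Derivation:
Step 1: on WHITE (9,3): turn R to S, flip to black, move to (10,3). |black|=2
Step 2: on WHITE (10,3): turn R to W, flip to black, move to (10,2). |black|=3
Step 3: on WHITE (10,2): turn R to N, flip to black, move to (9,2). |black|=4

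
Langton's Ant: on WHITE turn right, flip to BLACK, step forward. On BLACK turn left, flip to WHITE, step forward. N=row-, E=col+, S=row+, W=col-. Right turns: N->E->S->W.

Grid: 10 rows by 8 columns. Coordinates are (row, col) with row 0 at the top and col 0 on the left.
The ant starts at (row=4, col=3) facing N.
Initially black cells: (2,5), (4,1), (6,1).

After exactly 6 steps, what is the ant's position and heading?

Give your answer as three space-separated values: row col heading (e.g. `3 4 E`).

Answer: 3 2 N

Derivation:
Step 1: on WHITE (4,3): turn R to E, flip to black, move to (4,4). |black|=4
Step 2: on WHITE (4,4): turn R to S, flip to black, move to (5,4). |black|=5
Step 3: on WHITE (5,4): turn R to W, flip to black, move to (5,3). |black|=6
Step 4: on WHITE (5,3): turn R to N, flip to black, move to (4,3). |black|=7
Step 5: on BLACK (4,3): turn L to W, flip to white, move to (4,2). |black|=6
Step 6: on WHITE (4,2): turn R to N, flip to black, move to (3,2). |black|=7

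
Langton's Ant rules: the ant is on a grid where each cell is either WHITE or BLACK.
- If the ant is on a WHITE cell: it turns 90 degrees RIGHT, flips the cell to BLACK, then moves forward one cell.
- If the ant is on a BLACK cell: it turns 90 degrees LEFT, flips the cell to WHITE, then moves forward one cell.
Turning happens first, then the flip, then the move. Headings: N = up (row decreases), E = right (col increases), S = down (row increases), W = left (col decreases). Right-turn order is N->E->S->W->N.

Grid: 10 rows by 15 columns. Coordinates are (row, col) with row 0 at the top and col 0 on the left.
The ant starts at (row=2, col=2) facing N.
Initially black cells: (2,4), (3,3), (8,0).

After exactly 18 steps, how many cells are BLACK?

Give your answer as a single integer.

Step 1: on WHITE (2,2): turn R to E, flip to black, move to (2,3). |black|=4
Step 2: on WHITE (2,3): turn R to S, flip to black, move to (3,3). |black|=5
Step 3: on BLACK (3,3): turn L to E, flip to white, move to (3,4). |black|=4
Step 4: on WHITE (3,4): turn R to S, flip to black, move to (4,4). |black|=5
Step 5: on WHITE (4,4): turn R to W, flip to black, move to (4,3). |black|=6
Step 6: on WHITE (4,3): turn R to N, flip to black, move to (3,3). |black|=7
Step 7: on WHITE (3,3): turn R to E, flip to black, move to (3,4). |black|=8
Step 8: on BLACK (3,4): turn L to N, flip to white, move to (2,4). |black|=7
Step 9: on BLACK (2,4): turn L to W, flip to white, move to (2,3). |black|=6
Step 10: on BLACK (2,3): turn L to S, flip to white, move to (3,3). |black|=5
Step 11: on BLACK (3,3): turn L to E, flip to white, move to (3,4). |black|=4
Step 12: on WHITE (3,4): turn R to S, flip to black, move to (4,4). |black|=5
Step 13: on BLACK (4,4): turn L to E, flip to white, move to (4,5). |black|=4
Step 14: on WHITE (4,5): turn R to S, flip to black, move to (5,5). |black|=5
Step 15: on WHITE (5,5): turn R to W, flip to black, move to (5,4). |black|=6
Step 16: on WHITE (5,4): turn R to N, flip to black, move to (4,4). |black|=7
Step 17: on WHITE (4,4): turn R to E, flip to black, move to (4,5). |black|=8
Step 18: on BLACK (4,5): turn L to N, flip to white, move to (3,5). |black|=7

Answer: 7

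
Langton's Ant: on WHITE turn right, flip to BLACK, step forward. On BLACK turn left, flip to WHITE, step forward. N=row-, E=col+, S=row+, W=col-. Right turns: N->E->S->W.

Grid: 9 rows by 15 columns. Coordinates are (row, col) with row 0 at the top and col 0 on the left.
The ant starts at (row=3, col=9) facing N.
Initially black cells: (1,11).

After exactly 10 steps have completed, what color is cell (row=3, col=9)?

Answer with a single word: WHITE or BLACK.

Step 1: on WHITE (3,9): turn R to E, flip to black, move to (3,10). |black|=2
Step 2: on WHITE (3,10): turn R to S, flip to black, move to (4,10). |black|=3
Step 3: on WHITE (4,10): turn R to W, flip to black, move to (4,9). |black|=4
Step 4: on WHITE (4,9): turn R to N, flip to black, move to (3,9). |black|=5
Step 5: on BLACK (3,9): turn L to W, flip to white, move to (3,8). |black|=4
Step 6: on WHITE (3,8): turn R to N, flip to black, move to (2,8). |black|=5
Step 7: on WHITE (2,8): turn R to E, flip to black, move to (2,9). |black|=6
Step 8: on WHITE (2,9): turn R to S, flip to black, move to (3,9). |black|=7
Step 9: on WHITE (3,9): turn R to W, flip to black, move to (3,8). |black|=8
Step 10: on BLACK (3,8): turn L to S, flip to white, move to (4,8). |black|=7

Answer: BLACK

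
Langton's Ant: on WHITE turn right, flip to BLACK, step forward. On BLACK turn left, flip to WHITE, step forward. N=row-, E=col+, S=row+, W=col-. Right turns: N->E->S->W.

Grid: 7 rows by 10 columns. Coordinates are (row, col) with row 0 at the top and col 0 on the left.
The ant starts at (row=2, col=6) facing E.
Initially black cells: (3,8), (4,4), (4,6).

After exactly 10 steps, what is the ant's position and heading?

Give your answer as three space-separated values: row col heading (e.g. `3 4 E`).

Answer: 1 5 W

Derivation:
Step 1: on WHITE (2,6): turn R to S, flip to black, move to (3,6). |black|=4
Step 2: on WHITE (3,6): turn R to W, flip to black, move to (3,5). |black|=5
Step 3: on WHITE (3,5): turn R to N, flip to black, move to (2,5). |black|=6
Step 4: on WHITE (2,5): turn R to E, flip to black, move to (2,6). |black|=7
Step 5: on BLACK (2,6): turn L to N, flip to white, move to (1,6). |black|=6
Step 6: on WHITE (1,6): turn R to E, flip to black, move to (1,7). |black|=7
Step 7: on WHITE (1,7): turn R to S, flip to black, move to (2,7). |black|=8
Step 8: on WHITE (2,7): turn R to W, flip to black, move to (2,6). |black|=9
Step 9: on WHITE (2,6): turn R to N, flip to black, move to (1,6). |black|=10
Step 10: on BLACK (1,6): turn L to W, flip to white, move to (1,5). |black|=9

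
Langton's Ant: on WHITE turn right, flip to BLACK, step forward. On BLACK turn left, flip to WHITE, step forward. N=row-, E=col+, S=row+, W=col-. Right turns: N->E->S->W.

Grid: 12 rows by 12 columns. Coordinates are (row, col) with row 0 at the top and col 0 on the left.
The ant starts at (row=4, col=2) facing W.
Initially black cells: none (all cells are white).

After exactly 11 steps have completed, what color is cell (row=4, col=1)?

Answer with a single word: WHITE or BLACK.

Answer: BLACK

Derivation:
Step 1: on WHITE (4,2): turn R to N, flip to black, move to (3,2). |black|=1
Step 2: on WHITE (3,2): turn R to E, flip to black, move to (3,3). |black|=2
Step 3: on WHITE (3,3): turn R to S, flip to black, move to (4,3). |black|=3
Step 4: on WHITE (4,3): turn R to W, flip to black, move to (4,2). |black|=4
Step 5: on BLACK (4,2): turn L to S, flip to white, move to (5,2). |black|=3
Step 6: on WHITE (5,2): turn R to W, flip to black, move to (5,1). |black|=4
Step 7: on WHITE (5,1): turn R to N, flip to black, move to (4,1). |black|=5
Step 8: on WHITE (4,1): turn R to E, flip to black, move to (4,2). |black|=6
Step 9: on WHITE (4,2): turn R to S, flip to black, move to (5,2). |black|=7
Step 10: on BLACK (5,2): turn L to E, flip to white, move to (5,3). |black|=6
Step 11: on WHITE (5,3): turn R to S, flip to black, move to (6,3). |black|=7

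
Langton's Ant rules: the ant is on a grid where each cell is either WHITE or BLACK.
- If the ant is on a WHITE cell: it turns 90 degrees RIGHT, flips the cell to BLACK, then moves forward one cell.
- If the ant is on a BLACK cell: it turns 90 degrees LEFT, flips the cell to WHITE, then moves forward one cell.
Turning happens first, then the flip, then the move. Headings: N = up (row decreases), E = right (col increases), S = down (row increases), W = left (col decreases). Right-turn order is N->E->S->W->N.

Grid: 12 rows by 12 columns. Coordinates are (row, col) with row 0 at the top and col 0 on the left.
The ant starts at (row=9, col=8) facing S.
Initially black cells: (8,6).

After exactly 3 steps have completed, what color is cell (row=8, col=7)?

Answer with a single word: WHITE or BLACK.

Answer: BLACK

Derivation:
Step 1: on WHITE (9,8): turn R to W, flip to black, move to (9,7). |black|=2
Step 2: on WHITE (9,7): turn R to N, flip to black, move to (8,7). |black|=3
Step 3: on WHITE (8,7): turn R to E, flip to black, move to (8,8). |black|=4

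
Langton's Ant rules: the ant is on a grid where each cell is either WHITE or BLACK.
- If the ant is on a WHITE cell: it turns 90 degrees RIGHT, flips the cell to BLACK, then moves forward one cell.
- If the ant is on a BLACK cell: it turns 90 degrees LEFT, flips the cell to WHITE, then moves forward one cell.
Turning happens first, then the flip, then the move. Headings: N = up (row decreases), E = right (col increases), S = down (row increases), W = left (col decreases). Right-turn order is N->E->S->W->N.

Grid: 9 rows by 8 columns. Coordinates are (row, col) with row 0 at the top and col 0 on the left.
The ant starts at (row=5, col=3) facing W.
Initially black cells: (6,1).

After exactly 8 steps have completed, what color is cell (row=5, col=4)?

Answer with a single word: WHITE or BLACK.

Step 1: on WHITE (5,3): turn R to N, flip to black, move to (4,3). |black|=2
Step 2: on WHITE (4,3): turn R to E, flip to black, move to (4,4). |black|=3
Step 3: on WHITE (4,4): turn R to S, flip to black, move to (5,4). |black|=4
Step 4: on WHITE (5,4): turn R to W, flip to black, move to (5,3). |black|=5
Step 5: on BLACK (5,3): turn L to S, flip to white, move to (6,3). |black|=4
Step 6: on WHITE (6,3): turn R to W, flip to black, move to (6,2). |black|=5
Step 7: on WHITE (6,2): turn R to N, flip to black, move to (5,2). |black|=6
Step 8: on WHITE (5,2): turn R to E, flip to black, move to (5,3). |black|=7

Answer: BLACK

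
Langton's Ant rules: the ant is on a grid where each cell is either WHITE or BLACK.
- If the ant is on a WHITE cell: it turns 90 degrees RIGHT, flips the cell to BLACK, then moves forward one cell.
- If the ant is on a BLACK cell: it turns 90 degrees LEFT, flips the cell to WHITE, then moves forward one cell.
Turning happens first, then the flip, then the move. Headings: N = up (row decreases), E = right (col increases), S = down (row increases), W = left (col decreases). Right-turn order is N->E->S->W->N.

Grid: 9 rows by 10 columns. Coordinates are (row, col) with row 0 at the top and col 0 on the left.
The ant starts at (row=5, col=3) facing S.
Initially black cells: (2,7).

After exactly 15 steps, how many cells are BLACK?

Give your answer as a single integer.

Step 1: on WHITE (5,3): turn R to W, flip to black, move to (5,2). |black|=2
Step 2: on WHITE (5,2): turn R to N, flip to black, move to (4,2). |black|=3
Step 3: on WHITE (4,2): turn R to E, flip to black, move to (4,3). |black|=4
Step 4: on WHITE (4,3): turn R to S, flip to black, move to (5,3). |black|=5
Step 5: on BLACK (5,3): turn L to E, flip to white, move to (5,4). |black|=4
Step 6: on WHITE (5,4): turn R to S, flip to black, move to (6,4). |black|=5
Step 7: on WHITE (6,4): turn R to W, flip to black, move to (6,3). |black|=6
Step 8: on WHITE (6,3): turn R to N, flip to black, move to (5,3). |black|=7
Step 9: on WHITE (5,3): turn R to E, flip to black, move to (5,4). |black|=8
Step 10: on BLACK (5,4): turn L to N, flip to white, move to (4,4). |black|=7
Step 11: on WHITE (4,4): turn R to E, flip to black, move to (4,5). |black|=8
Step 12: on WHITE (4,5): turn R to S, flip to black, move to (5,5). |black|=9
Step 13: on WHITE (5,5): turn R to W, flip to black, move to (5,4). |black|=10
Step 14: on WHITE (5,4): turn R to N, flip to black, move to (4,4). |black|=11
Step 15: on BLACK (4,4): turn L to W, flip to white, move to (4,3). |black|=10

Answer: 10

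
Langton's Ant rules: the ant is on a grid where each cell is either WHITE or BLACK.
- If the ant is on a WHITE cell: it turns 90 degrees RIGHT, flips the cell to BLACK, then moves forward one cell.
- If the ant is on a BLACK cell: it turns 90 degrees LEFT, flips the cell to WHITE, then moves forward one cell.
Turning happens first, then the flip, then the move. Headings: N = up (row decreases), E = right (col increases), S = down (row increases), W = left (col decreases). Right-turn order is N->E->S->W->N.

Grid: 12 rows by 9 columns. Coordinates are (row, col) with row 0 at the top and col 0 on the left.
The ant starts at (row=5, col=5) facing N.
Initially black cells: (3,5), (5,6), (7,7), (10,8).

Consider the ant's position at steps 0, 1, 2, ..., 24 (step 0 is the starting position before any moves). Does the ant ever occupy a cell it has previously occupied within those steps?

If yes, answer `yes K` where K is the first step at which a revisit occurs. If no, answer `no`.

Step 1: on WHITE (5,5): turn R to E, flip to black, move to (5,6). |black|=5 — new cell
Step 2: on BLACK (5,6): turn L to N, flip to white, move to (4,6). |black|=4 — new cell
Step 3: on WHITE (4,6): turn R to E, flip to black, move to (4,7). |black|=5 — new cell
Step 4: on WHITE (4,7): turn R to S, flip to black, move to (5,7). |black|=6 — new cell
Step 5: on WHITE (5,7): turn R to W, flip to black, move to (5,6). |black|=7 — REVISIT

Answer: yes 5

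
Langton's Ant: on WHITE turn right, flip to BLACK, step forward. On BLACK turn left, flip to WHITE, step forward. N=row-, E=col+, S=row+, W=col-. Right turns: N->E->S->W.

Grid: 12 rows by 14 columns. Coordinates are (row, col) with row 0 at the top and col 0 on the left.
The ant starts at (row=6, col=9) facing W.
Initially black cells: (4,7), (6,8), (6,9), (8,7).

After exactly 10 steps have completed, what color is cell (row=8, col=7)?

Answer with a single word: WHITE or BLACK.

Answer: BLACK

Derivation:
Step 1: on BLACK (6,9): turn L to S, flip to white, move to (7,9). |black|=3
Step 2: on WHITE (7,9): turn R to W, flip to black, move to (7,8). |black|=4
Step 3: on WHITE (7,8): turn R to N, flip to black, move to (6,8). |black|=5
Step 4: on BLACK (6,8): turn L to W, flip to white, move to (6,7). |black|=4
Step 5: on WHITE (6,7): turn R to N, flip to black, move to (5,7). |black|=5
Step 6: on WHITE (5,7): turn R to E, flip to black, move to (5,8). |black|=6
Step 7: on WHITE (5,8): turn R to S, flip to black, move to (6,8). |black|=7
Step 8: on WHITE (6,8): turn R to W, flip to black, move to (6,7). |black|=8
Step 9: on BLACK (6,7): turn L to S, flip to white, move to (7,7). |black|=7
Step 10: on WHITE (7,7): turn R to W, flip to black, move to (7,6). |black|=8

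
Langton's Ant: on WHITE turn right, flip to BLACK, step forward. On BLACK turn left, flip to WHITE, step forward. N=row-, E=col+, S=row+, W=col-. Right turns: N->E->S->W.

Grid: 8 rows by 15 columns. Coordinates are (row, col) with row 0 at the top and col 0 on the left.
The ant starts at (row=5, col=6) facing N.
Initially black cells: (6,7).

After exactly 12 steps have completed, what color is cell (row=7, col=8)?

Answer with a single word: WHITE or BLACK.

Answer: BLACK

Derivation:
Step 1: on WHITE (5,6): turn R to E, flip to black, move to (5,7). |black|=2
Step 2: on WHITE (5,7): turn R to S, flip to black, move to (6,7). |black|=3
Step 3: on BLACK (6,7): turn L to E, flip to white, move to (6,8). |black|=2
Step 4: on WHITE (6,8): turn R to S, flip to black, move to (7,8). |black|=3
Step 5: on WHITE (7,8): turn R to W, flip to black, move to (7,7). |black|=4
Step 6: on WHITE (7,7): turn R to N, flip to black, move to (6,7). |black|=5
Step 7: on WHITE (6,7): turn R to E, flip to black, move to (6,8). |black|=6
Step 8: on BLACK (6,8): turn L to N, flip to white, move to (5,8). |black|=5
Step 9: on WHITE (5,8): turn R to E, flip to black, move to (5,9). |black|=6
Step 10: on WHITE (5,9): turn R to S, flip to black, move to (6,9). |black|=7
Step 11: on WHITE (6,9): turn R to W, flip to black, move to (6,8). |black|=8
Step 12: on WHITE (6,8): turn R to N, flip to black, move to (5,8). |black|=9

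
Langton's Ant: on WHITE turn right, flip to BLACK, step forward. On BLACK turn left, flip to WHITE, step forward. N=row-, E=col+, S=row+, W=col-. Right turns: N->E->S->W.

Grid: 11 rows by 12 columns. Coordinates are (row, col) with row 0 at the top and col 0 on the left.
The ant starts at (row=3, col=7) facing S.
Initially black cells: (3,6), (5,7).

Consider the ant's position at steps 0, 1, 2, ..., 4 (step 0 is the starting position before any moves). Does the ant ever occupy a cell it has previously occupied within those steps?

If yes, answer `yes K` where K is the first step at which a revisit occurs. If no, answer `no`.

Step 1: on WHITE (3,7): turn R to W, flip to black, move to (3,6). |black|=3 — new cell
Step 2: on BLACK (3,6): turn L to S, flip to white, move to (4,6). |black|=2 — new cell
Step 3: on WHITE (4,6): turn R to W, flip to black, move to (4,5). |black|=3 — new cell
Step 4: on WHITE (4,5): turn R to N, flip to black, move to (3,5). |black|=4 — new cell
No revisit within 4 steps.

Answer: no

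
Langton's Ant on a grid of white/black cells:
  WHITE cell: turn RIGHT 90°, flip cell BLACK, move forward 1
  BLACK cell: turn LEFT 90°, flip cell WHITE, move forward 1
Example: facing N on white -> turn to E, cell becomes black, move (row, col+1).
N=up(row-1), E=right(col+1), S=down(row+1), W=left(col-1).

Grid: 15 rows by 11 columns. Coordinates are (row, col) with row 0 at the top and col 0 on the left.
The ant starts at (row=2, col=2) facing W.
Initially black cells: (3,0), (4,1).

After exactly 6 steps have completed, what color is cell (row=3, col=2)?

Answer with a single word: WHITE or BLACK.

Step 1: on WHITE (2,2): turn R to N, flip to black, move to (1,2). |black|=3
Step 2: on WHITE (1,2): turn R to E, flip to black, move to (1,3). |black|=4
Step 3: on WHITE (1,3): turn R to S, flip to black, move to (2,3). |black|=5
Step 4: on WHITE (2,3): turn R to W, flip to black, move to (2,2). |black|=6
Step 5: on BLACK (2,2): turn L to S, flip to white, move to (3,2). |black|=5
Step 6: on WHITE (3,2): turn R to W, flip to black, move to (3,1). |black|=6

Answer: BLACK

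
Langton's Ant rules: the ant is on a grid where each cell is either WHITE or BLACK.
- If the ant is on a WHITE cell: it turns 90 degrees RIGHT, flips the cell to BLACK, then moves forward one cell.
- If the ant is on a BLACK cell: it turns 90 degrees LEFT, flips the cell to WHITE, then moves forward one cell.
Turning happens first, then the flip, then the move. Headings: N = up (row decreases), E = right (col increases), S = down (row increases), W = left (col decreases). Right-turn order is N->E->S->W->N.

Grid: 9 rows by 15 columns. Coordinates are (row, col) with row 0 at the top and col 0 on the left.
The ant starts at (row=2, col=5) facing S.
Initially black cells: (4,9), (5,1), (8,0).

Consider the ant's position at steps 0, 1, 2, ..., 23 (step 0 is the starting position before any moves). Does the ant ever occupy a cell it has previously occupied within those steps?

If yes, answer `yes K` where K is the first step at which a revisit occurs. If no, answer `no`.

Answer: yes 4

Derivation:
Step 1: on WHITE (2,5): turn R to W, flip to black, move to (2,4). |black|=4 — new cell
Step 2: on WHITE (2,4): turn R to N, flip to black, move to (1,4). |black|=5 — new cell
Step 3: on WHITE (1,4): turn R to E, flip to black, move to (1,5). |black|=6 — new cell
Step 4: on WHITE (1,5): turn R to S, flip to black, move to (2,5). |black|=7 — REVISIT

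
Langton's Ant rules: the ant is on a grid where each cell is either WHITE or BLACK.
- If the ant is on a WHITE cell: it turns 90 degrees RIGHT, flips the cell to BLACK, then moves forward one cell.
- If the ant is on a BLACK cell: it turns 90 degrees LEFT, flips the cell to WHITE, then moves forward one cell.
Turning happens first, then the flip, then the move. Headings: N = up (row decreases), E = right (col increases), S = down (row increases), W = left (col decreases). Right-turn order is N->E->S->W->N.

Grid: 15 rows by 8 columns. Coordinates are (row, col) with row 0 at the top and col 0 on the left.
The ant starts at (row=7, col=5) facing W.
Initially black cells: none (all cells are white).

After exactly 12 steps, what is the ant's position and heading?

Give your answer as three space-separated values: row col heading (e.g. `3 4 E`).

Step 1: on WHITE (7,5): turn R to N, flip to black, move to (6,5). |black|=1
Step 2: on WHITE (6,5): turn R to E, flip to black, move to (6,6). |black|=2
Step 3: on WHITE (6,6): turn R to S, flip to black, move to (7,6). |black|=3
Step 4: on WHITE (7,6): turn R to W, flip to black, move to (7,5). |black|=4
Step 5: on BLACK (7,5): turn L to S, flip to white, move to (8,5). |black|=3
Step 6: on WHITE (8,5): turn R to W, flip to black, move to (8,4). |black|=4
Step 7: on WHITE (8,4): turn R to N, flip to black, move to (7,4). |black|=5
Step 8: on WHITE (7,4): turn R to E, flip to black, move to (7,5). |black|=6
Step 9: on WHITE (7,5): turn R to S, flip to black, move to (8,5). |black|=7
Step 10: on BLACK (8,5): turn L to E, flip to white, move to (8,6). |black|=6
Step 11: on WHITE (8,6): turn R to S, flip to black, move to (9,6). |black|=7
Step 12: on WHITE (9,6): turn R to W, flip to black, move to (9,5). |black|=8

Answer: 9 5 W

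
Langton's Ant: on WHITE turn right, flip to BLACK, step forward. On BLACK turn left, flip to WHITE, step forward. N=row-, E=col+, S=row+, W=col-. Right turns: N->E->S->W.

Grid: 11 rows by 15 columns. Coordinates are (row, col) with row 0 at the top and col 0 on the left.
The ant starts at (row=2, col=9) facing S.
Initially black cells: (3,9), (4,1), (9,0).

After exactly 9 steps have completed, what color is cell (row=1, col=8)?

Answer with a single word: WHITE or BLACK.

Answer: BLACK

Derivation:
Step 1: on WHITE (2,9): turn R to W, flip to black, move to (2,8). |black|=4
Step 2: on WHITE (2,8): turn R to N, flip to black, move to (1,8). |black|=5
Step 3: on WHITE (1,8): turn R to E, flip to black, move to (1,9). |black|=6
Step 4: on WHITE (1,9): turn R to S, flip to black, move to (2,9). |black|=7
Step 5: on BLACK (2,9): turn L to E, flip to white, move to (2,10). |black|=6
Step 6: on WHITE (2,10): turn R to S, flip to black, move to (3,10). |black|=7
Step 7: on WHITE (3,10): turn R to W, flip to black, move to (3,9). |black|=8
Step 8: on BLACK (3,9): turn L to S, flip to white, move to (4,9). |black|=7
Step 9: on WHITE (4,9): turn R to W, flip to black, move to (4,8). |black|=8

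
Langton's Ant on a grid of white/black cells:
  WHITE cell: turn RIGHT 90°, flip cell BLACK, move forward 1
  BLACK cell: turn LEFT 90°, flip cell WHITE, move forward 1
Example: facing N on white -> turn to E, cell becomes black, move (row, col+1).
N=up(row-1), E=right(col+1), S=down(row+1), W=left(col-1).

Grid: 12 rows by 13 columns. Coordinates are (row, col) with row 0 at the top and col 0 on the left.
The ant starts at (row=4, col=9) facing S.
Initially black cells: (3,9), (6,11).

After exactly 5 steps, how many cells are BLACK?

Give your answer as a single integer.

Answer: 5

Derivation:
Step 1: on WHITE (4,9): turn R to W, flip to black, move to (4,8). |black|=3
Step 2: on WHITE (4,8): turn R to N, flip to black, move to (3,8). |black|=4
Step 3: on WHITE (3,8): turn R to E, flip to black, move to (3,9). |black|=5
Step 4: on BLACK (3,9): turn L to N, flip to white, move to (2,9). |black|=4
Step 5: on WHITE (2,9): turn R to E, flip to black, move to (2,10). |black|=5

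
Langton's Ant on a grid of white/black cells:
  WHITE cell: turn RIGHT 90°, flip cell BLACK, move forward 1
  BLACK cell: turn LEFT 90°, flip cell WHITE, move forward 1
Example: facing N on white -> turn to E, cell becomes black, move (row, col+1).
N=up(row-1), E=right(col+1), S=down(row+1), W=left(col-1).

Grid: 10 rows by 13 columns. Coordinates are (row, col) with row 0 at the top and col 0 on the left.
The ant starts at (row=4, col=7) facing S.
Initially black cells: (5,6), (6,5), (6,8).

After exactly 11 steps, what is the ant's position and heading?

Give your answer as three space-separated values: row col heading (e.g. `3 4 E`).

Step 1: on WHITE (4,7): turn R to W, flip to black, move to (4,6). |black|=4
Step 2: on WHITE (4,6): turn R to N, flip to black, move to (3,6). |black|=5
Step 3: on WHITE (3,6): turn R to E, flip to black, move to (3,7). |black|=6
Step 4: on WHITE (3,7): turn R to S, flip to black, move to (4,7). |black|=7
Step 5: on BLACK (4,7): turn L to E, flip to white, move to (4,8). |black|=6
Step 6: on WHITE (4,8): turn R to S, flip to black, move to (5,8). |black|=7
Step 7: on WHITE (5,8): turn R to W, flip to black, move to (5,7). |black|=8
Step 8: on WHITE (5,7): turn R to N, flip to black, move to (4,7). |black|=9
Step 9: on WHITE (4,7): turn R to E, flip to black, move to (4,8). |black|=10
Step 10: on BLACK (4,8): turn L to N, flip to white, move to (3,8). |black|=9
Step 11: on WHITE (3,8): turn R to E, flip to black, move to (3,9). |black|=10

Answer: 3 9 E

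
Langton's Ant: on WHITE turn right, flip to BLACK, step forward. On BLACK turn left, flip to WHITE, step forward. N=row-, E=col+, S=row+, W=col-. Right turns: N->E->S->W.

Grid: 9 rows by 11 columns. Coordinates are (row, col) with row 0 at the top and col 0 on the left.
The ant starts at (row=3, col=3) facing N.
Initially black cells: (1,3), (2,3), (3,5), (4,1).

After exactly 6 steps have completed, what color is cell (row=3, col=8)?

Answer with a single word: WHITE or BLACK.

Step 1: on WHITE (3,3): turn R to E, flip to black, move to (3,4). |black|=5
Step 2: on WHITE (3,4): turn R to S, flip to black, move to (4,4). |black|=6
Step 3: on WHITE (4,4): turn R to W, flip to black, move to (4,3). |black|=7
Step 4: on WHITE (4,3): turn R to N, flip to black, move to (3,3). |black|=8
Step 5: on BLACK (3,3): turn L to W, flip to white, move to (3,2). |black|=7
Step 6: on WHITE (3,2): turn R to N, flip to black, move to (2,2). |black|=8

Answer: WHITE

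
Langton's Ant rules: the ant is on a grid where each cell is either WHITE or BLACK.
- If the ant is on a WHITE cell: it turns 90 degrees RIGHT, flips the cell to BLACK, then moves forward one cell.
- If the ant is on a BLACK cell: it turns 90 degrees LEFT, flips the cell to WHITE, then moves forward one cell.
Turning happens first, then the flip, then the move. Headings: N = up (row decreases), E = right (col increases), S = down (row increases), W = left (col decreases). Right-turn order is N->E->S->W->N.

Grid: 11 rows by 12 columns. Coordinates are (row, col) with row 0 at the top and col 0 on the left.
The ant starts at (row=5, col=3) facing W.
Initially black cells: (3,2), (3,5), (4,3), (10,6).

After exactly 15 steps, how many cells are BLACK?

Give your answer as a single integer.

Answer: 9

Derivation:
Step 1: on WHITE (5,3): turn R to N, flip to black, move to (4,3). |black|=5
Step 2: on BLACK (4,3): turn L to W, flip to white, move to (4,2). |black|=4
Step 3: on WHITE (4,2): turn R to N, flip to black, move to (3,2). |black|=5
Step 4: on BLACK (3,2): turn L to W, flip to white, move to (3,1). |black|=4
Step 5: on WHITE (3,1): turn R to N, flip to black, move to (2,1). |black|=5
Step 6: on WHITE (2,1): turn R to E, flip to black, move to (2,2). |black|=6
Step 7: on WHITE (2,2): turn R to S, flip to black, move to (3,2). |black|=7
Step 8: on WHITE (3,2): turn R to W, flip to black, move to (3,1). |black|=8
Step 9: on BLACK (3,1): turn L to S, flip to white, move to (4,1). |black|=7
Step 10: on WHITE (4,1): turn R to W, flip to black, move to (4,0). |black|=8
Step 11: on WHITE (4,0): turn R to N, flip to black, move to (3,0). |black|=9
Step 12: on WHITE (3,0): turn R to E, flip to black, move to (3,1). |black|=10
Step 13: on WHITE (3,1): turn R to S, flip to black, move to (4,1). |black|=11
Step 14: on BLACK (4,1): turn L to E, flip to white, move to (4,2). |black|=10
Step 15: on BLACK (4,2): turn L to N, flip to white, move to (3,2). |black|=9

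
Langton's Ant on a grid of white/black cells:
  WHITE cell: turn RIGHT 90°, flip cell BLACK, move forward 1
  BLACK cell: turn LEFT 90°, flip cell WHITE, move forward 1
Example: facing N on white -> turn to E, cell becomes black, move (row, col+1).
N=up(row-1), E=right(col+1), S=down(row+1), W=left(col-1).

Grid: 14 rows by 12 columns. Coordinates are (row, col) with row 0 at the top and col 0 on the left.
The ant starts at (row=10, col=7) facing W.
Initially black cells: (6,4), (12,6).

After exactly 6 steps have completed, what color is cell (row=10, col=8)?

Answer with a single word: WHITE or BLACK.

Step 1: on WHITE (10,7): turn R to N, flip to black, move to (9,7). |black|=3
Step 2: on WHITE (9,7): turn R to E, flip to black, move to (9,8). |black|=4
Step 3: on WHITE (9,8): turn R to S, flip to black, move to (10,8). |black|=5
Step 4: on WHITE (10,8): turn R to W, flip to black, move to (10,7). |black|=6
Step 5: on BLACK (10,7): turn L to S, flip to white, move to (11,7). |black|=5
Step 6: on WHITE (11,7): turn R to W, flip to black, move to (11,6). |black|=6

Answer: BLACK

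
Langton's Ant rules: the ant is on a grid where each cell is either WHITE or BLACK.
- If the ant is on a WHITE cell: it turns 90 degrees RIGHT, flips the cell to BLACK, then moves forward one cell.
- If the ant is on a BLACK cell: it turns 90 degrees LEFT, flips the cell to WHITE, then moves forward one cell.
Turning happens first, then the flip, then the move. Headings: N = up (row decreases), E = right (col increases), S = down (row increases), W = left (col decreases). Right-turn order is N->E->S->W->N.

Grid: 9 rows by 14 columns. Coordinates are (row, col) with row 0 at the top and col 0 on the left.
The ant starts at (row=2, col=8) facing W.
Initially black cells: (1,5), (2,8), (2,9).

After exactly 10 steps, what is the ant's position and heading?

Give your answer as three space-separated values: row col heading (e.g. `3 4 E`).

Answer: 3 9 E

Derivation:
Step 1: on BLACK (2,8): turn L to S, flip to white, move to (3,8). |black|=2
Step 2: on WHITE (3,8): turn R to W, flip to black, move to (3,7). |black|=3
Step 3: on WHITE (3,7): turn R to N, flip to black, move to (2,7). |black|=4
Step 4: on WHITE (2,7): turn R to E, flip to black, move to (2,8). |black|=5
Step 5: on WHITE (2,8): turn R to S, flip to black, move to (3,8). |black|=6
Step 6: on BLACK (3,8): turn L to E, flip to white, move to (3,9). |black|=5
Step 7: on WHITE (3,9): turn R to S, flip to black, move to (4,9). |black|=6
Step 8: on WHITE (4,9): turn R to W, flip to black, move to (4,8). |black|=7
Step 9: on WHITE (4,8): turn R to N, flip to black, move to (3,8). |black|=8
Step 10: on WHITE (3,8): turn R to E, flip to black, move to (3,9). |black|=9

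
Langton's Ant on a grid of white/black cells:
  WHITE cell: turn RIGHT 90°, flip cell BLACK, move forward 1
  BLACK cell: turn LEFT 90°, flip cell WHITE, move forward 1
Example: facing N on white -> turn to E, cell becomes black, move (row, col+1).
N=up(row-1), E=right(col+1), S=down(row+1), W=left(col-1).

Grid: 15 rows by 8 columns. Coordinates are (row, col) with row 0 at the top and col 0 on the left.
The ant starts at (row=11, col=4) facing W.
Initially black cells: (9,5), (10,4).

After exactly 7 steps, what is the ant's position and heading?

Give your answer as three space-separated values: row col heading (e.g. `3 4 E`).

Answer: 11 3 S

Derivation:
Step 1: on WHITE (11,4): turn R to N, flip to black, move to (10,4). |black|=3
Step 2: on BLACK (10,4): turn L to W, flip to white, move to (10,3). |black|=2
Step 3: on WHITE (10,3): turn R to N, flip to black, move to (9,3). |black|=3
Step 4: on WHITE (9,3): turn R to E, flip to black, move to (9,4). |black|=4
Step 5: on WHITE (9,4): turn R to S, flip to black, move to (10,4). |black|=5
Step 6: on WHITE (10,4): turn R to W, flip to black, move to (10,3). |black|=6
Step 7: on BLACK (10,3): turn L to S, flip to white, move to (11,3). |black|=5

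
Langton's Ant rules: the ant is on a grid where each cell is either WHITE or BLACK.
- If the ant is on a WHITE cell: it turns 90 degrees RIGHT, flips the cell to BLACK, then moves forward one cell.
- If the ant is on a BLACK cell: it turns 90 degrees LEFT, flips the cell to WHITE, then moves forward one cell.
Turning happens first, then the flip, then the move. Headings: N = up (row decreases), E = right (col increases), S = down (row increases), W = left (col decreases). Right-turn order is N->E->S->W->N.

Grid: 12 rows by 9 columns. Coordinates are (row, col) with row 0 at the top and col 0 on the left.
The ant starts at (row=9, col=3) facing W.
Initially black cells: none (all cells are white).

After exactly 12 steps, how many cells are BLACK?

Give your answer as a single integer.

Answer: 8

Derivation:
Step 1: on WHITE (9,3): turn R to N, flip to black, move to (8,3). |black|=1
Step 2: on WHITE (8,3): turn R to E, flip to black, move to (8,4). |black|=2
Step 3: on WHITE (8,4): turn R to S, flip to black, move to (9,4). |black|=3
Step 4: on WHITE (9,4): turn R to W, flip to black, move to (9,3). |black|=4
Step 5: on BLACK (9,3): turn L to S, flip to white, move to (10,3). |black|=3
Step 6: on WHITE (10,3): turn R to W, flip to black, move to (10,2). |black|=4
Step 7: on WHITE (10,2): turn R to N, flip to black, move to (9,2). |black|=5
Step 8: on WHITE (9,2): turn R to E, flip to black, move to (9,3). |black|=6
Step 9: on WHITE (9,3): turn R to S, flip to black, move to (10,3). |black|=7
Step 10: on BLACK (10,3): turn L to E, flip to white, move to (10,4). |black|=6
Step 11: on WHITE (10,4): turn R to S, flip to black, move to (11,4). |black|=7
Step 12: on WHITE (11,4): turn R to W, flip to black, move to (11,3). |black|=8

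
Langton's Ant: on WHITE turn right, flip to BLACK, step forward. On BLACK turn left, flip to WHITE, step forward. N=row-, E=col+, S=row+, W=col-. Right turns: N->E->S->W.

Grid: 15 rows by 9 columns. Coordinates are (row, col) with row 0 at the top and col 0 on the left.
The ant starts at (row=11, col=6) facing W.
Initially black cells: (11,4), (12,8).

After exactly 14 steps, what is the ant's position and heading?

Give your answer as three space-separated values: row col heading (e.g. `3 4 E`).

Step 1: on WHITE (11,6): turn R to N, flip to black, move to (10,6). |black|=3
Step 2: on WHITE (10,6): turn R to E, flip to black, move to (10,7). |black|=4
Step 3: on WHITE (10,7): turn R to S, flip to black, move to (11,7). |black|=5
Step 4: on WHITE (11,7): turn R to W, flip to black, move to (11,6). |black|=6
Step 5: on BLACK (11,6): turn L to S, flip to white, move to (12,6). |black|=5
Step 6: on WHITE (12,6): turn R to W, flip to black, move to (12,5). |black|=6
Step 7: on WHITE (12,5): turn R to N, flip to black, move to (11,5). |black|=7
Step 8: on WHITE (11,5): turn R to E, flip to black, move to (11,6). |black|=8
Step 9: on WHITE (11,6): turn R to S, flip to black, move to (12,6). |black|=9
Step 10: on BLACK (12,6): turn L to E, flip to white, move to (12,7). |black|=8
Step 11: on WHITE (12,7): turn R to S, flip to black, move to (13,7). |black|=9
Step 12: on WHITE (13,7): turn R to W, flip to black, move to (13,6). |black|=10
Step 13: on WHITE (13,6): turn R to N, flip to black, move to (12,6). |black|=11
Step 14: on WHITE (12,6): turn R to E, flip to black, move to (12,7). |black|=12

Answer: 12 7 E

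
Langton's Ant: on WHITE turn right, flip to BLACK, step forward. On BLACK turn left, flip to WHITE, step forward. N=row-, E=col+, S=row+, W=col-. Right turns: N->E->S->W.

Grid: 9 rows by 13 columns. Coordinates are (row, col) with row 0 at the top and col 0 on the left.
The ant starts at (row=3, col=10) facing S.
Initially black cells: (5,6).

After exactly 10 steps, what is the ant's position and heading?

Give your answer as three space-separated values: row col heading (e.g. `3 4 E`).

Step 1: on WHITE (3,10): turn R to W, flip to black, move to (3,9). |black|=2
Step 2: on WHITE (3,9): turn R to N, flip to black, move to (2,9). |black|=3
Step 3: on WHITE (2,9): turn R to E, flip to black, move to (2,10). |black|=4
Step 4: on WHITE (2,10): turn R to S, flip to black, move to (3,10). |black|=5
Step 5: on BLACK (3,10): turn L to E, flip to white, move to (3,11). |black|=4
Step 6: on WHITE (3,11): turn R to S, flip to black, move to (4,11). |black|=5
Step 7: on WHITE (4,11): turn R to W, flip to black, move to (4,10). |black|=6
Step 8: on WHITE (4,10): turn R to N, flip to black, move to (3,10). |black|=7
Step 9: on WHITE (3,10): turn R to E, flip to black, move to (3,11). |black|=8
Step 10: on BLACK (3,11): turn L to N, flip to white, move to (2,11). |black|=7

Answer: 2 11 N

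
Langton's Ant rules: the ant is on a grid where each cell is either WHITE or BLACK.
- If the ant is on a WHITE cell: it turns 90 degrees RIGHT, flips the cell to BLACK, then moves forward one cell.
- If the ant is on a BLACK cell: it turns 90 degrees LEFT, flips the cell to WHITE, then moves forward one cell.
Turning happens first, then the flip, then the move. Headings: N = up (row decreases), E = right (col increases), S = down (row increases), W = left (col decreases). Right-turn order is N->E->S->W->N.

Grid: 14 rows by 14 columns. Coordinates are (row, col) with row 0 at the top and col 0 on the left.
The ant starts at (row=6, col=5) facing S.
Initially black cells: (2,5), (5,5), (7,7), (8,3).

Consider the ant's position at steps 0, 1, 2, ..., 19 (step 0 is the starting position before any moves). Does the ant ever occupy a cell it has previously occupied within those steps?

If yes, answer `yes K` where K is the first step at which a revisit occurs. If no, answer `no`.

Answer: yes 7

Derivation:
Step 1: on WHITE (6,5): turn R to W, flip to black, move to (6,4). |black|=5 — new cell
Step 2: on WHITE (6,4): turn R to N, flip to black, move to (5,4). |black|=6 — new cell
Step 3: on WHITE (5,4): turn R to E, flip to black, move to (5,5). |black|=7 — new cell
Step 4: on BLACK (5,5): turn L to N, flip to white, move to (4,5). |black|=6 — new cell
Step 5: on WHITE (4,5): turn R to E, flip to black, move to (4,6). |black|=7 — new cell
Step 6: on WHITE (4,6): turn R to S, flip to black, move to (5,6). |black|=8 — new cell
Step 7: on WHITE (5,6): turn R to W, flip to black, move to (5,5). |black|=9 — REVISIT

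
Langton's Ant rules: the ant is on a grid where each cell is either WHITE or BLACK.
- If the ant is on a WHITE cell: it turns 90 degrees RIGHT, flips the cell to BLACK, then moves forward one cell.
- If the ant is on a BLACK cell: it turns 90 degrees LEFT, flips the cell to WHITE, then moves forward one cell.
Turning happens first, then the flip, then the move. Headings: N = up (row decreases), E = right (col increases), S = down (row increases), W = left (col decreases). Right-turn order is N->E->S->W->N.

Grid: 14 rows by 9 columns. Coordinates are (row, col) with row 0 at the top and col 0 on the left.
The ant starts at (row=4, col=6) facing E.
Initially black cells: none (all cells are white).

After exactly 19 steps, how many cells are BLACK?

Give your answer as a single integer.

Answer: 7

Derivation:
Step 1: on WHITE (4,6): turn R to S, flip to black, move to (5,6). |black|=1
Step 2: on WHITE (5,6): turn R to W, flip to black, move to (5,5). |black|=2
Step 3: on WHITE (5,5): turn R to N, flip to black, move to (4,5). |black|=3
Step 4: on WHITE (4,5): turn R to E, flip to black, move to (4,6). |black|=4
Step 5: on BLACK (4,6): turn L to N, flip to white, move to (3,6). |black|=3
Step 6: on WHITE (3,6): turn R to E, flip to black, move to (3,7). |black|=4
Step 7: on WHITE (3,7): turn R to S, flip to black, move to (4,7). |black|=5
Step 8: on WHITE (4,7): turn R to W, flip to black, move to (4,6). |black|=6
Step 9: on WHITE (4,6): turn R to N, flip to black, move to (3,6). |black|=7
Step 10: on BLACK (3,6): turn L to W, flip to white, move to (3,5). |black|=6
Step 11: on WHITE (3,5): turn R to N, flip to black, move to (2,5). |black|=7
Step 12: on WHITE (2,5): turn R to E, flip to black, move to (2,6). |black|=8
Step 13: on WHITE (2,6): turn R to S, flip to black, move to (3,6). |black|=9
Step 14: on WHITE (3,6): turn R to W, flip to black, move to (3,5). |black|=10
Step 15: on BLACK (3,5): turn L to S, flip to white, move to (4,5). |black|=9
Step 16: on BLACK (4,5): turn L to E, flip to white, move to (4,6). |black|=8
Step 17: on BLACK (4,6): turn L to N, flip to white, move to (3,6). |black|=7
Step 18: on BLACK (3,6): turn L to W, flip to white, move to (3,5). |black|=6
Step 19: on WHITE (3,5): turn R to N, flip to black, move to (2,5). |black|=7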